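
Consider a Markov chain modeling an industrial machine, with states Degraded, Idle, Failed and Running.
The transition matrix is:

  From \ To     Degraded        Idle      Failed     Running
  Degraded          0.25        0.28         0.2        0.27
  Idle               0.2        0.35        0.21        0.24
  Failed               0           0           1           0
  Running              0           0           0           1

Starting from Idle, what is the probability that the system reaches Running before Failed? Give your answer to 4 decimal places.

Let h(s) be the probability of absorption at Running starting from transient state s. Then h(Running) = 1 and h(Failed) = 0. By first-step analysis:
h(Degraded) = 0.25·h(Degraded) + 0.28·h(Idle) + 0.2·0 + 0.27·1
h(Idle) = 0.2·h(Degraded) + 0.35·h(Idle) + 0.21·0 + 0.24·1
Solving: h(Degraded) = 0.5625, h(Idle) = 0.5423.
Starting from Idle, the probability is 0.5423.

0.5423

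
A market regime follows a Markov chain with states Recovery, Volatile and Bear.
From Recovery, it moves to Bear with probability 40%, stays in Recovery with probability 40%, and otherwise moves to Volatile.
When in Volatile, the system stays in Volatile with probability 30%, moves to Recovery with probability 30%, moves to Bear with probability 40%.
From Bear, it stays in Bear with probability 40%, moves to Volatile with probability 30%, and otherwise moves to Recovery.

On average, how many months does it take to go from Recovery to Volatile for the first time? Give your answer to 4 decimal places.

4.1667

Let t(s) be the expected number of months to first reach Volatile from state s, with t(Volatile) = 0. Conditioning on the first month:
t(Recovery) = 1 + 0.4·t(Recovery) + 0.4·t(Bear)
t(Bear) = 1 + 0.3·t(Recovery) + 0.4·t(Bear)
Solving: t(Recovery) = 4.1667, t(Bear) = 3.7500.
Expected months from Recovery to Volatile: 4.1667.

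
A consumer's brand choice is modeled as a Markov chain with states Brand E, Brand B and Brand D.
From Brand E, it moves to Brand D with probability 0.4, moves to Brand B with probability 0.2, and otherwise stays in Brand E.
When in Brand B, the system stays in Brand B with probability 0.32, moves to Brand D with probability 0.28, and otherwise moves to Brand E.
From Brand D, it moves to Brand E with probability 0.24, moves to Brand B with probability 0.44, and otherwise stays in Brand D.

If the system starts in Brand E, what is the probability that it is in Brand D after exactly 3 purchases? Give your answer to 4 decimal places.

Propagate the distribution vector 3 purchases from Brand E.
After 0 purchases: (1.0000, 0.0000, 0.0000)
After 1 purchase: (0.4000, 0.2000, 0.4000)
After 2 purchases: (0.3360, 0.3200, 0.3440)
After 3 purchases: (0.3450, 0.3210, 0.3341)
P(in Brand D after 3 purchases) = 0.3341

0.3341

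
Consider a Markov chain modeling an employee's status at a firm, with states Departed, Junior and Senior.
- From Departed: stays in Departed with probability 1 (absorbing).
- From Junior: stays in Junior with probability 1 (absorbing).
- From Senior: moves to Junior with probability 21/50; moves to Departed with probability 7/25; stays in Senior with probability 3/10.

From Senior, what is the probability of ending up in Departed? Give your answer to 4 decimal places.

0.4000

Let h(s) be the probability of absorption at Departed starting from transient state s. Then h(Departed) = 1 and h(Junior) = 0. By first-step analysis:
h(Senior) = 0.28·1 + 0.42·0 + 0.3·h(Senior)
Solving: h(Senior) = 0.4000.
Starting from Senior, the probability is 0.4000.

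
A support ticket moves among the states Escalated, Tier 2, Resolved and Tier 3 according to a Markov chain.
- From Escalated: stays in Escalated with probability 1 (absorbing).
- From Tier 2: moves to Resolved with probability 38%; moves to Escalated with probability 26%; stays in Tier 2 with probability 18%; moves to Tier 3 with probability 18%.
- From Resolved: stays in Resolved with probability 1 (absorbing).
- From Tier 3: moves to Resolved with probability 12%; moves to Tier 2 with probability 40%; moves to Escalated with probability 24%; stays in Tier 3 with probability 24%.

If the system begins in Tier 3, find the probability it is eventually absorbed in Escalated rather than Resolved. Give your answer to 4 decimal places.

0.5457

Let h(s) be the probability of absorption at Escalated starting from transient state s. Then h(Escalated) = 1 and h(Resolved) = 0. By first-step analysis:
h(Tier 2) = 0.26·1 + 0.18·h(Tier 2) + 0.38·0 + 0.18·h(Tier 3)
h(Tier 3) = 0.24·1 + 0.4·h(Tier 2) + 0.12·0 + 0.24·h(Tier 3)
Solving: h(Tier 2) = 0.4369, h(Tier 3) = 0.5457.
Starting from Tier 3, the probability is 0.5457.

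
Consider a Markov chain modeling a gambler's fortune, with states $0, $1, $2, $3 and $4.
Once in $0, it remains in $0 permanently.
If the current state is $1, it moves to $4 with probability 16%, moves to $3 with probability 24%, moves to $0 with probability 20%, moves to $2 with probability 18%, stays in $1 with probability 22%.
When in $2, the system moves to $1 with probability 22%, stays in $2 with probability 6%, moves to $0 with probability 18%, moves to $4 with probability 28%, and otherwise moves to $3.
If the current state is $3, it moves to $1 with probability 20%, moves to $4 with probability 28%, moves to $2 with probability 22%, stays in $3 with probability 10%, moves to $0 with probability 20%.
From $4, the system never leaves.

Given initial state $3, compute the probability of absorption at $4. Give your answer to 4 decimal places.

0.5650

Let h(s) be the probability of absorption at $4 starting from transient state s. Then h($4) = 1 and h($0) = 0. By first-step analysis:
h($1) = 0.2·0 + 0.22·h($1) + 0.18·h($2) + 0.24·h($3) + 0.16·1
h($2) = 0.18·0 + 0.22·h($1) + 0.06·h($2) + 0.26·h($3) + 0.28·1
h($3) = 0.2·0 + 0.2·h($1) + 0.22·h($2) + 0.1·h($3) + 0.28·1
Solving: h($1) = 0.5114, h($2) = 0.5738, h($3) = 0.5650.
Starting from $3, the probability is 0.5650.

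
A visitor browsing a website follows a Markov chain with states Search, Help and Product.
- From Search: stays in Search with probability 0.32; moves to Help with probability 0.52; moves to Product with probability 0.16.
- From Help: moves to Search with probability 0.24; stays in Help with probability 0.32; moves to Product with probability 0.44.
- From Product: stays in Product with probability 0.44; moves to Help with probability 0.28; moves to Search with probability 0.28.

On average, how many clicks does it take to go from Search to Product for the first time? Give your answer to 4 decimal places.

3.5545

Let t(s) be the expected number of clicks to first reach Product from state s, with t(Product) = 0. Conditioning on the first click:
t(Search) = 1 + 0.32·t(Search) + 0.52·t(Help)
t(Help) = 1 + 0.24·t(Search) + 0.32·t(Help)
Solving: t(Search) = 3.5545, t(Help) = 2.7251.
Expected clicks from Search to Product: 3.5545.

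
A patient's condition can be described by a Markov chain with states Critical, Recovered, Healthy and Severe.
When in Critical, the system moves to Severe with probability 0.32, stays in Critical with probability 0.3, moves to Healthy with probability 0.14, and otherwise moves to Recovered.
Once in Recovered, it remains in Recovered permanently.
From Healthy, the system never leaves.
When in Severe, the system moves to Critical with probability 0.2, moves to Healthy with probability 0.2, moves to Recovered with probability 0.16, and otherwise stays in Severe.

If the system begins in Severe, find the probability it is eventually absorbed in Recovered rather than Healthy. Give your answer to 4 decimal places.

0.4878

Let h(s) be the probability of absorption at Recovered starting from transient state s. Then h(Recovered) = 1 and h(Healthy) = 0. By first-step analysis:
h(Critical) = 0.3·h(Critical) + 0.24·1 + 0.14·0 + 0.32·h(Severe)
h(Severe) = 0.2·h(Critical) + 0.16·1 + 0.2·0 + 0.44·h(Severe)
Solving: h(Critical) = 0.5659, h(Severe) = 0.4878.
Starting from Severe, the probability is 0.4878.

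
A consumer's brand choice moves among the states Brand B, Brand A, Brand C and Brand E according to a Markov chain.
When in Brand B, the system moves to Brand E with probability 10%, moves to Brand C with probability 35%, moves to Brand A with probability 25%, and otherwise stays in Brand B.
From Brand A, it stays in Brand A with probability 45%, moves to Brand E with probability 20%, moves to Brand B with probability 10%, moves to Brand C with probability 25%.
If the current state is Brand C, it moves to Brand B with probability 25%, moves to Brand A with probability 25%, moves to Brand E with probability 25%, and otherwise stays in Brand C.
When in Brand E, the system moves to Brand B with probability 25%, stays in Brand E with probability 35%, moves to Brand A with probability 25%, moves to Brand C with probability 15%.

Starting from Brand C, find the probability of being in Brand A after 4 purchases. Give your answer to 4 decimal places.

0.3120

Propagate the distribution vector 4 purchases from Brand C.
After 0 purchases: (0.0000, 0.0000, 1.0000, 0.0000)
After 1 purchase: (0.2500, 0.2500, 0.2500, 0.2500)
After 2 purchases: (0.2250, 0.3000, 0.2500, 0.2250)
After 3 purchases: (0.2163, 0.3100, 0.2500, 0.2238)
After 4 purchases: (0.2143, 0.3120, 0.2493, 0.2244)
P(in Brand A after 4 purchases) = 0.3120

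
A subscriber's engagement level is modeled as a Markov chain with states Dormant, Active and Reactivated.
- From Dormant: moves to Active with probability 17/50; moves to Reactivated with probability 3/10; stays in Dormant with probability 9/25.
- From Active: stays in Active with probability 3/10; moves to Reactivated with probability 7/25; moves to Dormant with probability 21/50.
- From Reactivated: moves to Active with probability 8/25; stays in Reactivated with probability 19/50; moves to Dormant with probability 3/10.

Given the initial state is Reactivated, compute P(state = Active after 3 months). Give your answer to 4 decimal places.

0.3207

Propagate the distribution vector 3 months from Reactivated.
After 0 months: (0.0000, 0.0000, 1.0000)
After 1 month: (0.3000, 0.3200, 0.3800)
After 2 months: (0.3564, 0.3196, 0.3240)
After 3 months: (0.3597, 0.3207, 0.3195)
P(in Active after 3 months) = 0.3207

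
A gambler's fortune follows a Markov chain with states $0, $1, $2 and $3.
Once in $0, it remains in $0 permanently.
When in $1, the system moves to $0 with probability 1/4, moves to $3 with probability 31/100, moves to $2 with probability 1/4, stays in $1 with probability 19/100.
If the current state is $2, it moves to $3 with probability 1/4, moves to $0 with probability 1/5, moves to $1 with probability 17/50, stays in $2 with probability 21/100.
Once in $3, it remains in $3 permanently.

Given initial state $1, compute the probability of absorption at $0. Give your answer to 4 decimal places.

0.4460

Let h(s) be the probability of absorption at $0 starting from transient state s. Then h($0) = 1 and h($3) = 0. By first-step analysis:
h($1) = 0.25·1 + 0.19·h($1) + 0.25·h($2) + 0.31·0
h($2) = 0.2·1 + 0.34·h($1) + 0.21·h($2) + 0.25·0
Solving: h($1) = 0.4460, h($2) = 0.4451.
Starting from $1, the probability is 0.4460.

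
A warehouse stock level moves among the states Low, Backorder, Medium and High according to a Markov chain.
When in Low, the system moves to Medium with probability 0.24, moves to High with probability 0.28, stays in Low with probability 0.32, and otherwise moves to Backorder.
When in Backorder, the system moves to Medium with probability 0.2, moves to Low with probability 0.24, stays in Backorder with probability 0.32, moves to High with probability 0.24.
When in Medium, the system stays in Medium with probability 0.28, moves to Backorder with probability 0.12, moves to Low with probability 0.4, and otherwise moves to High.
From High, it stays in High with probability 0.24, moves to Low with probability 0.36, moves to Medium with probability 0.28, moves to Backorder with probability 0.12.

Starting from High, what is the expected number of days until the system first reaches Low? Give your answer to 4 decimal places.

2.8351

Let t(s) be the expected number of days to first reach Low from state s, with t(Low) = 0. Conditioning on the first day:
t(Backorder) = 1 + 0.32·t(Backorder) + 0.2·t(Medium) + 0.24·t(High)
t(Medium) = 1 + 0.12·t(Backorder) + 0.28·t(Medium) + 0.2·t(High)
t(High) = 1 + 0.12·t(Backorder) + 0.28·t(Medium) + 0.24·t(High)
Solving: t(Backorder) = 3.2717, t(Medium) = 2.7217, t(High) = 2.8351.
Expected days from High to Low: 2.8351.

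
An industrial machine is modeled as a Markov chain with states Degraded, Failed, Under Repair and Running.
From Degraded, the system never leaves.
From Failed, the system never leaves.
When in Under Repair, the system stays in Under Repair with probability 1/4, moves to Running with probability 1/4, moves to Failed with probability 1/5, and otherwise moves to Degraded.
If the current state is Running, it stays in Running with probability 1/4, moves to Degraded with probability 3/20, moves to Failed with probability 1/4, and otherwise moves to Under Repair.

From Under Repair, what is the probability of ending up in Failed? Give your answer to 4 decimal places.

0.4474

Let h(s) be the probability of absorption at Failed starting from transient state s. Then h(Failed) = 1 and h(Degraded) = 0. By first-step analysis:
h(Under Repair) = 0.3·0 + 0.2·1 + 0.25·h(Under Repair) + 0.25·h(Running)
h(Running) = 0.15·0 + 0.25·1 + 0.35·h(Under Repair) + 0.25·h(Running)
Solving: h(Under Repair) = 0.4474, h(Running) = 0.5421.
Starting from Under Repair, the probability is 0.4474.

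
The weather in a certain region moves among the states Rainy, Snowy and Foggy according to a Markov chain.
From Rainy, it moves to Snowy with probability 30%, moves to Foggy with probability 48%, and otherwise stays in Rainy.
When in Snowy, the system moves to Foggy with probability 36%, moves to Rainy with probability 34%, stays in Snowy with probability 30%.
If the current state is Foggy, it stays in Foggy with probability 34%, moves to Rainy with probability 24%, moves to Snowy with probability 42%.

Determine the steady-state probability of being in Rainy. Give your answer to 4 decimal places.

Let the stationary distribution be π with π = πP and π_1 + π_2 + π_3 = 1.
π_1 = 0.22·π_1 + 0.34·π_2 + 0.24·π_3
π_2 = 0.3·π_1 + 0.3·π_2 + 0.42·π_3
Solving with the normalization constraint gives π = (0.2692, 0.3462, 0.3846).
So the stationary probability of Rainy is 0.2692.

0.2692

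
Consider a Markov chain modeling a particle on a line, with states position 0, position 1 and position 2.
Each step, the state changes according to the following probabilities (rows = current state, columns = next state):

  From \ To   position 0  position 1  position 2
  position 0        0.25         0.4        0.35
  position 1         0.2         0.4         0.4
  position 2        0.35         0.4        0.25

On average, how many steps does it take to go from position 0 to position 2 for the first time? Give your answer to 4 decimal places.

Let t(s) be the expected number of steps to first reach position 2 from state s, with t(position 2) = 0. Conditioning on the first step:
t(position 0) = 1 + 0.25·t(position 0) + 0.4·t(position 1)
t(position 1) = 1 + 0.2·t(position 0) + 0.4·t(position 1)
Solving: t(position 0) = 2.7027, t(position 1) = 2.5676.
Expected steps from position 0 to position 2: 2.7027.

2.7027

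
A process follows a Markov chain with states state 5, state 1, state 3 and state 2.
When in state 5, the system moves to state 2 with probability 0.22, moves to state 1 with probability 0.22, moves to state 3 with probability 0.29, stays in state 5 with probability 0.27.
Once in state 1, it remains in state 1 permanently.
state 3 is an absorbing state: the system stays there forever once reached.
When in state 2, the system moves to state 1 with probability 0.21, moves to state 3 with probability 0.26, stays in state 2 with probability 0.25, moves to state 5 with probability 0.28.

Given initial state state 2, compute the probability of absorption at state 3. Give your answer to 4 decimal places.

0.5577

Let h(s) be the probability of absorption at state 3 starting from transient state s. Then h(state 3) = 1 and h(state 1) = 0. By first-step analysis:
h(state 5) = 0.27·h(state 5) + 0.22·0 + 0.29·1 + 0.22·h(state 2)
h(state 2) = 0.28·h(state 5) + 0.21·0 + 0.26·1 + 0.25·h(state 2)
Solving: h(state 5) = 0.5653, h(state 2) = 0.5577.
Starting from state 2, the probability is 0.5577.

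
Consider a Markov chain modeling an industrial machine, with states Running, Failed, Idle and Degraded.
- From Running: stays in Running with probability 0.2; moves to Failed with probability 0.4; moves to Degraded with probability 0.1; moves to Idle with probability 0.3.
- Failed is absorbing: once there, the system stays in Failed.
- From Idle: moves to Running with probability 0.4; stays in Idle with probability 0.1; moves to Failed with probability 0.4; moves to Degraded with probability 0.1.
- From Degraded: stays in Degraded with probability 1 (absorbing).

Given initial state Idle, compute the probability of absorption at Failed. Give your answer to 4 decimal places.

0.8000

Let h(s) be the probability of absorption at Failed starting from transient state s. Then h(Failed) = 1 and h(Degraded) = 0. By first-step analysis:
h(Running) = 0.2·h(Running) + 0.4·1 + 0.3·h(Idle) + 0.1·0
h(Idle) = 0.4·h(Running) + 0.4·1 + 0.1·h(Idle) + 0.1·0
Solving: h(Running) = 0.8000, h(Idle) = 0.8000.
Starting from Idle, the probability is 0.8000.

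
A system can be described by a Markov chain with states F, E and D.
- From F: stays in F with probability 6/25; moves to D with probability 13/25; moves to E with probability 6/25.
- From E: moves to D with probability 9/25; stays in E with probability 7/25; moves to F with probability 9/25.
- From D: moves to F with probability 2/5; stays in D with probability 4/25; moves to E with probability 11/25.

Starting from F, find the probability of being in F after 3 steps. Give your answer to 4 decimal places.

0.3295

Propagate the distribution vector 3 steps from F.
After 0 steps: (1.0000, 0.0000, 0.0000)
After 1 step: (0.2400, 0.2400, 0.5200)
After 2 steps: (0.3520, 0.3536, 0.2944)
After 3 steps: (0.3295, 0.3130, 0.3574)
P(in F after 3 steps) = 0.3295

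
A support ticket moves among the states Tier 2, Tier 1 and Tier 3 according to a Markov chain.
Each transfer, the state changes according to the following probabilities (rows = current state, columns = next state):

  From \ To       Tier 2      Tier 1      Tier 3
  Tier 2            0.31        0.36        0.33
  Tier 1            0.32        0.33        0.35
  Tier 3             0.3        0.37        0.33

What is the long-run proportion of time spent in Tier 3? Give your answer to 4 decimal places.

Let the stationary distribution be π with π = πP and π_1 + π_2 + π_3 = 1.
π_1 = 0.31·π_1 + 0.32·π_2 + 0.3·π_3
π_2 = 0.36·π_1 + 0.33·π_2 + 0.37·π_3
Solving with the normalization constraint gives π = (0.3102, 0.3528, 0.3371).
So the stationary probability of Tier 3 is 0.3371.

0.3371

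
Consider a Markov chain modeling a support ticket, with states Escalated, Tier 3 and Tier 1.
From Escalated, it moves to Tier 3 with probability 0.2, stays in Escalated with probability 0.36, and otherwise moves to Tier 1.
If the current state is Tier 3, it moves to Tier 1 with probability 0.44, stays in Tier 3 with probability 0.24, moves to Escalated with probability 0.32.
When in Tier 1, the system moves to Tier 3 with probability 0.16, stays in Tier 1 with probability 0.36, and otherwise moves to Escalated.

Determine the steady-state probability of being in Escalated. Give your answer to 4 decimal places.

0.4012

Let the stationary distribution be π with π = πP and π_1 + π_2 + π_3 = 1.
π_1 = 0.36·π_1 + 0.32·π_2 + 0.48·π_3
π_2 = 0.2·π_1 + 0.24·π_2 + 0.16·π_3
Solving with the normalization constraint gives π = (0.4012, 0.1914, 0.4074).
So the stationary probability of Escalated is 0.4012.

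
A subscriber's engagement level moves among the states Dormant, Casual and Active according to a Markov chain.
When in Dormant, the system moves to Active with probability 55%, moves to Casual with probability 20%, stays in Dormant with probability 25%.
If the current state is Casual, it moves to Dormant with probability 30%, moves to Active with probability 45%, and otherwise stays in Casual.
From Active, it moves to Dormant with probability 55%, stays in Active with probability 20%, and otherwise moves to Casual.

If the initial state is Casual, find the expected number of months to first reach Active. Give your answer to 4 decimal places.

2.0896

Let t(s) be the expected number of months to first reach Active from state s, with t(Active) = 0. Conditioning on the first month:
t(Dormant) = 1 + 0.25·t(Dormant) + 0.2·t(Casual)
t(Casual) = 1 + 0.3·t(Dormant) + 0.25·t(Casual)
Solving: t(Dormant) = 1.8905, t(Casual) = 2.0896.
Expected months from Casual to Active: 2.0896.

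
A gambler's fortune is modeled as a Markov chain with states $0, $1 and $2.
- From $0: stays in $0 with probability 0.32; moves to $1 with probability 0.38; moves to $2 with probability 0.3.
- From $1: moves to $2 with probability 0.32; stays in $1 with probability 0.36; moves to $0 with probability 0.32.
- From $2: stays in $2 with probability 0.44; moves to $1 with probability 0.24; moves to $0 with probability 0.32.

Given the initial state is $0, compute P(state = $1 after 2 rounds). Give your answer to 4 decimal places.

Sum over the intermediate state after 1 round:
P = P($0→$0)·P($0→$1) + P($0→$1)·P($1→$1) + P($0→$2)·P($2→$1)
  = 0.32×0.38 + 0.38×0.36 + 0.3×0.24
  = 0.1216 + 0.1368 + 0.0720 = 0.3304

0.3304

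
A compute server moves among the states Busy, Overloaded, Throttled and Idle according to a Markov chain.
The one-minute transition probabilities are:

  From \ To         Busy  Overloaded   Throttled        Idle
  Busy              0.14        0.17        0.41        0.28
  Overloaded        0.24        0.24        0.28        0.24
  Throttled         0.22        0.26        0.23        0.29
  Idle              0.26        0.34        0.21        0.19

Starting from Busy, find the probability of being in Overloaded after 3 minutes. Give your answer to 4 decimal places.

Propagate the distribution vector 3 minutes from Busy.
After 0 minutes: (1.0000, 0.0000, 0.0000, 0.0000)
After 1 minute: (0.1400, 0.1700, 0.4100, 0.2800)
After 2 minutes: (0.2234, 0.2664, 0.2581, 0.2521)
After 3 minutes: (0.2175, 0.2547, 0.2785, 0.2492)
P(in Overloaded after 3 minutes) = 0.2547

0.2547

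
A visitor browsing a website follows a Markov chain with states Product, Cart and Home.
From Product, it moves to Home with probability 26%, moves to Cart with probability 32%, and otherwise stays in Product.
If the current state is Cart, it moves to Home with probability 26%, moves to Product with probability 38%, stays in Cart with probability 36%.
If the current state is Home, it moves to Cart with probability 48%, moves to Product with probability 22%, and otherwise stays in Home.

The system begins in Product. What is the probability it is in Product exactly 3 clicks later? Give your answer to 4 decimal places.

Propagate the distribution vector 3 clicks from Product.
After 0 clicks: (1.0000, 0.0000, 0.0000)
After 1 click: (0.4200, 0.3200, 0.2600)
After 2 clicks: (0.3552, 0.3744, 0.2704)
After 3 clicks: (0.3509, 0.3782, 0.2708)
P(in Product after 3 clicks) = 0.3509

0.3509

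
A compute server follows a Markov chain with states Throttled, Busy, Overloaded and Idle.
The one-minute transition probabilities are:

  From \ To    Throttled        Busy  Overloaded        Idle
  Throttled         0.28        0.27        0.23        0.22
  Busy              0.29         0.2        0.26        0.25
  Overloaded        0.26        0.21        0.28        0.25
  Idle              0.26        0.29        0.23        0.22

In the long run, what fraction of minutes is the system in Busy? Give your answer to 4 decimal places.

Let the stationary distribution be π with π = πP and π_1 + π_2 + π_3 + π_4 = 1.
π_1 = 0.28·π_1 + 0.29·π_2 + 0.26·π_3 + 0.26·π_4
π_2 = 0.27·π_1 + 0.2·π_2 + 0.21·π_3 + 0.29·π_4
π_3 = 0.23·π_1 + 0.26·π_2 + 0.28·π_3 + 0.23·π_4
Solving with the normalization constraint gives π = (0.2727, 0.2427, 0.2498, 0.2348).
So the stationary probability of Busy is 0.2427.

0.2427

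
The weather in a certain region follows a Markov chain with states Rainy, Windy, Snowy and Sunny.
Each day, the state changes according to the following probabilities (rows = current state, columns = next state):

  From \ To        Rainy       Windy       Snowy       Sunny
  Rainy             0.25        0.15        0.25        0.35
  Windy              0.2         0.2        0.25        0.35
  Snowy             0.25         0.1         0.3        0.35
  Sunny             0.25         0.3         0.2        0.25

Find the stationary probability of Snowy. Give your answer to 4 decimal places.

Let the stationary distribution be π with π = πP and π_1 + π_2 + π_3 + π_4 = 1.
π_1 = 0.25·π_1 + 0.2·π_2 + 0.25·π_3 + 0.25·π_4
π_2 = 0.15·π_1 + 0.2·π_2 + 0.1·π_3 + 0.3·π_4
π_3 = 0.25·π_1 + 0.25·π_2 + 0.3·π_3 + 0.2·π_4
Solving with the normalization constraint gives π = (0.2402, 0.1952, 0.2464, 0.3182).
So the stationary probability of Snowy is 0.2464.

0.2464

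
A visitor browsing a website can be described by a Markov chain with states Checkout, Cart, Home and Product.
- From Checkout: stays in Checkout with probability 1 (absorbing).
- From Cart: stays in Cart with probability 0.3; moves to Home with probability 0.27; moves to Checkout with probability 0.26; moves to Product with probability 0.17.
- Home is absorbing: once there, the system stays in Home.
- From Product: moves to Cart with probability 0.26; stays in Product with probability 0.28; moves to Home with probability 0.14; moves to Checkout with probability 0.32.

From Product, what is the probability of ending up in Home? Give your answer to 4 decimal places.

Let h(s) be the probability of absorption at Home starting from transient state s. Then h(Home) = 1 and h(Checkout) = 0. By first-step analysis:
h(Cart) = 0.26·0 + 0.3·h(Cart) + 0.27·1 + 0.17·h(Product)
h(Product) = 0.32·0 + 0.26·h(Cart) + 0.14·1 + 0.28·h(Product)
Solving: h(Cart) = 0.4746, h(Product) = 0.3658.
Starting from Product, the probability is 0.3658.

0.3658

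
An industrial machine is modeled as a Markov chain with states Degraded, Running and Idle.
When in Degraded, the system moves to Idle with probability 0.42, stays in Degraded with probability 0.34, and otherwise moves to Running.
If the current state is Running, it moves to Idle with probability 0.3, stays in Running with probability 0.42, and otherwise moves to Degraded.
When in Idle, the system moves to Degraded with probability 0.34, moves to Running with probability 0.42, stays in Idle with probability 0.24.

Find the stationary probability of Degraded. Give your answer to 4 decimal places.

Let the stationary distribution be π with π = πP and π_1 + π_2 + π_3 = 1.
π_1 = 0.34·π_1 + 0.28·π_2 + 0.34·π_3
π_2 = 0.24·π_1 + 0.42·π_2 + 0.42·π_3
Solving with the normalization constraint gives π = (0.3182, 0.3627, 0.3190).
So the stationary probability of Degraded is 0.3182.

0.3182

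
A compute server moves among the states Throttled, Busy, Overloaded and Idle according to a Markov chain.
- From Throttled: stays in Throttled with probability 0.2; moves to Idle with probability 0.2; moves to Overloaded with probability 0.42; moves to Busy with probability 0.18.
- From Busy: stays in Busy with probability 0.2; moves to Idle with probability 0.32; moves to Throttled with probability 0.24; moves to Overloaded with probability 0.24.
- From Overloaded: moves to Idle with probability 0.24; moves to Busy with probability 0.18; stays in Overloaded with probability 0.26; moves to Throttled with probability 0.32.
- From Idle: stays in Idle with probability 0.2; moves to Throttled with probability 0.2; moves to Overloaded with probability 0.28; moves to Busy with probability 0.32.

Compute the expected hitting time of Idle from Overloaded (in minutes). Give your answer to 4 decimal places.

4.1019

Let t(s) be the expected number of minutes to first reach Idle from state s, with t(Idle) = 0. Conditioning on the first minute:
t(Throttled) = 1 + 0.2·t(Throttled) + 0.18·t(Busy) + 0.42·t(Overloaded)
t(Busy) = 1 + 0.24·t(Throttled) + 0.2·t(Busy) + 0.24·t(Overloaded)
t(Overloaded) = 1 + 0.32·t(Throttled) + 0.18·t(Busy) + 0.26·t(Overloaded)
Solving: t(Throttled) = 4.2484, t(Busy) = 3.7551, t(Overloaded) = 4.1019.
Expected minutes from Overloaded to Idle: 4.1019.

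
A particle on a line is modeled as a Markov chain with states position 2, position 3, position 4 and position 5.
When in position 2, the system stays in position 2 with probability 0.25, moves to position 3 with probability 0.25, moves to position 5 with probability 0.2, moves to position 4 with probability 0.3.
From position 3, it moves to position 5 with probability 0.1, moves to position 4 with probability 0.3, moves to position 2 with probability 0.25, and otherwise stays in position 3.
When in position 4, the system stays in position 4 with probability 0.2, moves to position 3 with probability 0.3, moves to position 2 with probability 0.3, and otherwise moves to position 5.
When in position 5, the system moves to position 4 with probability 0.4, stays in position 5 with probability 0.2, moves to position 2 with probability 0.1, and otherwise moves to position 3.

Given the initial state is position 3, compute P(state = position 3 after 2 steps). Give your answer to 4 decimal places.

0.3050

Propagate the distribution vector 2 steps from position 3.
After 0 steps: (0.0000, 1.0000, 0.0000, 0.0000)
After 1 step: (0.2500, 0.3500, 0.3000, 0.1000)
After 2 steps: (0.2500, 0.3050, 0.2800, 0.1650)
P(in position 3 after 2 steps) = 0.3050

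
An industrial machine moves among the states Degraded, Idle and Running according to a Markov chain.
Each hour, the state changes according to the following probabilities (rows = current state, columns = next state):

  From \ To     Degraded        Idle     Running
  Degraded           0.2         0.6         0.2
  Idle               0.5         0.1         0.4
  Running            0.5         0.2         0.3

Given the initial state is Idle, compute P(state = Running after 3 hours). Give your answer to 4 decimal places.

0.3040

Propagate the distribution vector 3 hours from Idle.
After 0 hours: (0.0000, 1.0000, 0.0000)
After 1 hour: (0.5000, 0.1000, 0.4000)
After 2 hours: (0.3500, 0.3900, 0.2600)
After 3 hours: (0.3950, 0.3010, 0.3040)
P(in Running after 3 hours) = 0.3040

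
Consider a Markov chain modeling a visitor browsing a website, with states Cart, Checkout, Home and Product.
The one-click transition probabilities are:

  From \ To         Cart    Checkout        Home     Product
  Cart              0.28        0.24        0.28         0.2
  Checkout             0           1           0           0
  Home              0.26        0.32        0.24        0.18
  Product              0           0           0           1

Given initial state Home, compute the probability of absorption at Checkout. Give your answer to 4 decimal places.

Let h(s) be the probability of absorption at Checkout starting from transient state s. Then h(Checkout) = 1 and h(Product) = 0. By first-step analysis:
h(Cart) = 0.28·h(Cart) + 0.24·1 + 0.28·h(Home) + 0.2·0
h(Home) = 0.26·h(Cart) + 0.32·1 + 0.24·h(Home) + 0.18·0
Solving: h(Cart) = 0.5734, h(Home) = 0.6172.
Starting from Home, the probability is 0.6172.

0.6172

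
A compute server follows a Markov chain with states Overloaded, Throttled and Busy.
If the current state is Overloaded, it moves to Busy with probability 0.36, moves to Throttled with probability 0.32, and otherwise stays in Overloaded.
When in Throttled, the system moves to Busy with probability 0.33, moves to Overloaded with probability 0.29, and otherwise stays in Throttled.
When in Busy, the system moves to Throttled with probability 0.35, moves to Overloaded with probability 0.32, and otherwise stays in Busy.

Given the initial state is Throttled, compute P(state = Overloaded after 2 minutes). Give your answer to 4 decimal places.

Sum over the intermediate state after 1 minute:
P = P(Throttled→Overloaded)·P(Overloaded→Overloaded) + P(Throttled→Throttled)·P(Throttled→Overloaded) + P(Throttled→Busy)·P(Busy→Overloaded)
  = 0.29×0.32 + 0.38×0.29 + 0.33×0.32
  = 0.0928 + 0.1102 + 0.1056 = 0.3086

0.3086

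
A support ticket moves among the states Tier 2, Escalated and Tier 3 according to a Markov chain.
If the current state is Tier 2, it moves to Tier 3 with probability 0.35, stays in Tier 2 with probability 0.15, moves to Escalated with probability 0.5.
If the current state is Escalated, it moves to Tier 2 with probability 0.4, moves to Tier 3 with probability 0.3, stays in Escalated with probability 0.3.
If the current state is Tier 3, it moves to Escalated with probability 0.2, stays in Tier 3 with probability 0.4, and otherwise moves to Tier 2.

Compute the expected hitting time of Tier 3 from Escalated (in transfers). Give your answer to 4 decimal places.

3.1646

Let t(s) be the expected number of transfers to first reach Tier 3 from state s, with t(Tier 3) = 0. Conditioning on the first transfer:
t(Tier 2) = 1 + 0.15·t(Tier 2) + 0.5·t(Escalated)
t(Escalated) = 1 + 0.4·t(Tier 2) + 0.3·t(Escalated)
Solving: t(Tier 2) = 3.0380, t(Escalated) = 3.1646.
Expected transfers from Escalated to Tier 3: 3.1646.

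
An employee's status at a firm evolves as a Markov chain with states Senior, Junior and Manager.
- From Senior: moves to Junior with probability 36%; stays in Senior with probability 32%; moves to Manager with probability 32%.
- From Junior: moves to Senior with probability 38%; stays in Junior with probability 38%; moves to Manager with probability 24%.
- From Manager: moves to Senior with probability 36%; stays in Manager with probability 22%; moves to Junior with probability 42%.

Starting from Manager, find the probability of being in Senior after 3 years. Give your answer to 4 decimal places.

0.3535

Propagate the distribution vector 3 years from Manager.
After 0 years: (0.0000, 0.0000, 1.0000)
After 1 year: (0.3600, 0.4200, 0.2200)
After 2 years: (0.3540, 0.3816, 0.2644)
After 3 years: (0.3535, 0.3835, 0.2630)
P(in Senior after 3 years) = 0.3535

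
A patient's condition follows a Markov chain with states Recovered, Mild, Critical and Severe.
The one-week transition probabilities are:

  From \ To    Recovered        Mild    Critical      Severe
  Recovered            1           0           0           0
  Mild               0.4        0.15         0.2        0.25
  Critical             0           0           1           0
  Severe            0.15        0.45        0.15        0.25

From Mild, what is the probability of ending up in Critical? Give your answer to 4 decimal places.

0.3571

Let h(s) be the probability of absorption at Critical starting from transient state s. Then h(Critical) = 1 and h(Recovered) = 0. By first-step analysis:
h(Mild) = 0.4·0 + 0.15·h(Mild) + 0.2·1 + 0.25·h(Severe)
h(Severe) = 0.15·0 + 0.45·h(Mild) + 0.15·1 + 0.25·h(Severe)
Solving: h(Mild) = 0.3571, h(Severe) = 0.4143.
Starting from Mild, the probability is 0.3571.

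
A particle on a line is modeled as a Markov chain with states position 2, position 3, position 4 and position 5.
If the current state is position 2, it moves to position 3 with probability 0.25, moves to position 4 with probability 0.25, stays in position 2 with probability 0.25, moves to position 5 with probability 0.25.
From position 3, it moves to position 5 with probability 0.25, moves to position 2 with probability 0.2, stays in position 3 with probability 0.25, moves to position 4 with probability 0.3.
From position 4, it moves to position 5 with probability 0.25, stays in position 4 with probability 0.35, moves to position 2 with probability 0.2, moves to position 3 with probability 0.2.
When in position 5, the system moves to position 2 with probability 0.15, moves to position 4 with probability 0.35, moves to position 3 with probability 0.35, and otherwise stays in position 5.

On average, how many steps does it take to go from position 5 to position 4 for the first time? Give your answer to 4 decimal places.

3.1587

Let t(s) be the expected number of steps to first reach position 4 from state s, with t(position 4) = 0. Conditioning on the first step:
t(position 2) = 1 + 0.25·t(position 2) + 0.25·t(position 3) + 0.25·t(position 5)
t(position 3) = 1 + 0.2·t(position 2) + 0.25·t(position 3) + 0.25·t(position 5)
t(position 5) = 1 + 0.15·t(position 2) + 0.35·t(position 3) + 0.15·t(position 5)
Solving: t(position 2) = 3.4921, t(position 3) = 3.3175, t(position 5) = 3.1587.
Expected steps from position 5 to position 4: 3.1587.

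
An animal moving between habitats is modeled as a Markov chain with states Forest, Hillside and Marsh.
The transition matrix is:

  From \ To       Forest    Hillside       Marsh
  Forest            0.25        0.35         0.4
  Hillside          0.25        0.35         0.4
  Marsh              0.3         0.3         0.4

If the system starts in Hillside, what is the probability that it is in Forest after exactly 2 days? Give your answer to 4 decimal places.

Sum over the intermediate state after 1 day:
P = P(Hillside→Forest)·P(Forest→Forest) + P(Hillside→Hillside)·P(Hillside→Forest) + P(Hillside→Marsh)·P(Marsh→Forest)
  = 0.25×0.25 + 0.35×0.25 + 0.4×0.3
  = 0.0625 + 0.0875 + 0.1200 = 0.2700

0.2700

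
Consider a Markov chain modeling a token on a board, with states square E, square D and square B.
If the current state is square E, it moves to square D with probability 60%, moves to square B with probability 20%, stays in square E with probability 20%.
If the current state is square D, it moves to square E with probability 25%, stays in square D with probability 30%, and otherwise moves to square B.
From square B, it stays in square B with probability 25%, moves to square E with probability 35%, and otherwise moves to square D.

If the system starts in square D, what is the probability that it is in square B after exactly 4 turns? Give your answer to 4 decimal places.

0.3196

Propagate the distribution vector 4 turns from square D.
After 0 turns: (0.0000, 1.0000, 0.0000)
After 1 turn: (0.2500, 0.3000, 0.4500)
After 2 turns: (0.2825, 0.4200, 0.2975)
After 3 turns: (0.2656, 0.4145, 0.3199)
After 4 turns: (0.2687, 0.4117, 0.3196)
P(in square B after 4 turns) = 0.3196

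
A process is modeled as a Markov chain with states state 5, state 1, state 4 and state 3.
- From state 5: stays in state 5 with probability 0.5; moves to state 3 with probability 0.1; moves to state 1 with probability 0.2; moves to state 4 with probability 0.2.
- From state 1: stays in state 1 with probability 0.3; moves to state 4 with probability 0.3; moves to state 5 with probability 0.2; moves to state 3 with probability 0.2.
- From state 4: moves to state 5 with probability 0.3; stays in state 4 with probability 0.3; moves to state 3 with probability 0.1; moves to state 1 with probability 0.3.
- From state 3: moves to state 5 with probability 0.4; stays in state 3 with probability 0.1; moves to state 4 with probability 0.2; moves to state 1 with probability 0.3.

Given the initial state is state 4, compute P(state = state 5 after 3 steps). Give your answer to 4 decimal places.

Propagate the distribution vector 3 steps from state 4.
After 0 steps: (0.0000, 0.0000, 1.0000, 0.0000)
After 1 step: (0.3000, 0.3000, 0.3000, 0.1000)
After 2 steps: (0.3400, 0.2700, 0.2600, 0.1300)
After 3 steps: (0.3540, 0.2660, 0.2530, 0.1270)
P(in state 5 after 3 steps) = 0.3540

0.3540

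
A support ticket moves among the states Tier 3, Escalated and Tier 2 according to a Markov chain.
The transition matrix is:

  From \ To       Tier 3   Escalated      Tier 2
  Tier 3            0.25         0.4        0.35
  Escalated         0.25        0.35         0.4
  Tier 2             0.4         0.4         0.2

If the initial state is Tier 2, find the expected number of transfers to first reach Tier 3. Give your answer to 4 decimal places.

Let t(s) be the expected number of transfers to first reach Tier 3 from state s, with t(Tier 3) = 0. Conditioning on the first transfer:
t(Escalated) = 1 + 0.35·t(Escalated) + 0.4·t(Tier 2)
t(Tier 2) = 1 + 0.4·t(Escalated) + 0.2·t(Tier 2)
Solving: t(Escalated) = 3.3333, t(Tier 2) = 2.9167.
Expected transfers from Tier 2 to Tier 3: 2.9167.

2.9167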